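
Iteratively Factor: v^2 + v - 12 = (v - 3)*(v + 4)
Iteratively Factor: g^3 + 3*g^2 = (g + 3)*(g^2) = g*(g + 3)*(g)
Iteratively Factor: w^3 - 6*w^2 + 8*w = (w - 4)*(w^2 - 2*w) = (w - 4)*(w - 2)*(w)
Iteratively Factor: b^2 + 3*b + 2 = (b + 2)*(b + 1)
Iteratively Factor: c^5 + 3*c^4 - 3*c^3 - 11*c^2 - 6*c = (c)*(c^4 + 3*c^3 - 3*c^2 - 11*c - 6) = c*(c + 1)*(c^3 + 2*c^2 - 5*c - 6) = c*(c - 2)*(c + 1)*(c^2 + 4*c + 3) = c*(c - 2)*(c + 1)^2*(c + 3)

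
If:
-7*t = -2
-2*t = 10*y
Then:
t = 2/7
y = -2/35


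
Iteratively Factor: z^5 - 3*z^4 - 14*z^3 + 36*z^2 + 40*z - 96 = (z - 2)*(z^4 - z^3 - 16*z^2 + 4*z + 48) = (z - 2)^2*(z^3 + z^2 - 14*z - 24) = (z - 2)^2*(z + 3)*(z^2 - 2*z - 8) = (z - 4)*(z - 2)^2*(z + 3)*(z + 2)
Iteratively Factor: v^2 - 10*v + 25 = (v - 5)*(v - 5)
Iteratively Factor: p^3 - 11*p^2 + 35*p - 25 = (p - 5)*(p^2 - 6*p + 5) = (p - 5)^2*(p - 1)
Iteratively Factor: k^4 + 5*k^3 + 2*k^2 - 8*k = (k + 4)*(k^3 + k^2 - 2*k) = (k - 1)*(k + 4)*(k^2 + 2*k) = (k - 1)*(k + 2)*(k + 4)*(k)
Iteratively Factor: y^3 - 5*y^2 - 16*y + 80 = (y - 4)*(y^2 - y - 20) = (y - 5)*(y - 4)*(y + 4)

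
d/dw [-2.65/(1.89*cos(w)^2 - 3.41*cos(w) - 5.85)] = (9.0365 - 10.017*cos(w))*sin(w)/(-1.89*cos(w)^2 + 3.41*cos(w) + 5.85)^2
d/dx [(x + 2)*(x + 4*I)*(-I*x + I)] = -3*I*x^2 + 2*x*(4 - I) + 4 + 2*I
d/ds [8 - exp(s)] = -exp(s)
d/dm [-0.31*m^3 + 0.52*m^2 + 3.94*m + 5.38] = -0.93*m^2 + 1.04*m + 3.94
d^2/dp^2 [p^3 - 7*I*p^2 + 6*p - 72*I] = 6*p - 14*I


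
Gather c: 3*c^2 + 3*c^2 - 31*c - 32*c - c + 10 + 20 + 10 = 6*c^2 - 64*c + 40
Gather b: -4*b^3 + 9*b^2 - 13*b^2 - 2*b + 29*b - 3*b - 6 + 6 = -4*b^3 - 4*b^2 + 24*b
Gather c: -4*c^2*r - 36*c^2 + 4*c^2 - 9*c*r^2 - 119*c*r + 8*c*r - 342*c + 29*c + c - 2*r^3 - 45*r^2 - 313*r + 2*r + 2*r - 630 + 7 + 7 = c^2*(-4*r - 32) + c*(-9*r^2 - 111*r - 312) - 2*r^3 - 45*r^2 - 309*r - 616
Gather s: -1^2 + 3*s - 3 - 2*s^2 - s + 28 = -2*s^2 + 2*s + 24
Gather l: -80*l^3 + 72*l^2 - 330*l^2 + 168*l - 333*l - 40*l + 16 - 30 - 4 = -80*l^3 - 258*l^2 - 205*l - 18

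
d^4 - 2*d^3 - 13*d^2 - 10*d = d*(d - 5)*(d + 1)*(d + 2)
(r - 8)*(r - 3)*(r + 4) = r^3 - 7*r^2 - 20*r + 96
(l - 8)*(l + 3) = l^2 - 5*l - 24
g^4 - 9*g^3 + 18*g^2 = g^2*(g - 6)*(g - 3)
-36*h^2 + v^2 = (-6*h + v)*(6*h + v)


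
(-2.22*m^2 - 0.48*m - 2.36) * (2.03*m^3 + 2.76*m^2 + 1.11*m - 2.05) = -4.5066*m^5 - 7.1016*m^4 - 8.5798*m^3 - 2.4954*m^2 - 1.6356*m + 4.838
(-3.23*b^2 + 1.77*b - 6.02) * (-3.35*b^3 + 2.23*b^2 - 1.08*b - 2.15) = 10.8205*b^5 - 13.1324*b^4 + 27.6025*b^3 - 8.3917*b^2 + 2.6961*b + 12.943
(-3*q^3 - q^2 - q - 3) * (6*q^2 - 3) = -18*q^5 - 6*q^4 + 3*q^3 - 15*q^2 + 3*q + 9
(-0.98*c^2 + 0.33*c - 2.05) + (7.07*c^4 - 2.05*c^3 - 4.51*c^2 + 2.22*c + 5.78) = 7.07*c^4 - 2.05*c^3 - 5.49*c^2 + 2.55*c + 3.73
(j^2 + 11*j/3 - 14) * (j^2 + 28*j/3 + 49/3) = j^4 + 13*j^3 + 329*j^2/9 - 637*j/9 - 686/3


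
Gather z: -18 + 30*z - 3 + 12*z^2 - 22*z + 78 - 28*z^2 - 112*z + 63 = -16*z^2 - 104*z + 120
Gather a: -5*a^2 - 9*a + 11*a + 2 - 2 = -5*a^2 + 2*a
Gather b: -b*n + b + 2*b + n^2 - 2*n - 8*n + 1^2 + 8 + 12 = b*(3 - n) + n^2 - 10*n + 21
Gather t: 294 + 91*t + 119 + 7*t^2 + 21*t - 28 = 7*t^2 + 112*t + 385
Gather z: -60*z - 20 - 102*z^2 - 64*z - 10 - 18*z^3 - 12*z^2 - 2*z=-18*z^3 - 114*z^2 - 126*z - 30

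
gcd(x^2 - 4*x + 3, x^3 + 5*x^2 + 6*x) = 1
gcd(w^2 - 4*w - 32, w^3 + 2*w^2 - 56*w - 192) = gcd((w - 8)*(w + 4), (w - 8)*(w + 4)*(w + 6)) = w^2 - 4*w - 32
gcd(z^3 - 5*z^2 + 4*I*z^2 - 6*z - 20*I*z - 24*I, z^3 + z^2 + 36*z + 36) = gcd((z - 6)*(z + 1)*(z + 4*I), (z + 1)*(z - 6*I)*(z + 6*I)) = z + 1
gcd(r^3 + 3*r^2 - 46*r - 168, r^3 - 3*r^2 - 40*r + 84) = r^2 - r - 42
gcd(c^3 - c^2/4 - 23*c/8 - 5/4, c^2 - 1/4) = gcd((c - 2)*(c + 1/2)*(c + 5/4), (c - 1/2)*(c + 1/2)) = c + 1/2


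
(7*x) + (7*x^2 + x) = 7*x^2 + 8*x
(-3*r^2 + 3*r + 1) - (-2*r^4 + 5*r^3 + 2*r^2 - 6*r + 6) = 2*r^4 - 5*r^3 - 5*r^2 + 9*r - 5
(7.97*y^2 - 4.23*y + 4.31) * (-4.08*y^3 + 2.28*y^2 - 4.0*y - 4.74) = -32.5176*y^5 + 35.43*y^4 - 59.1092*y^3 - 11.031*y^2 + 2.81020000000001*y - 20.4294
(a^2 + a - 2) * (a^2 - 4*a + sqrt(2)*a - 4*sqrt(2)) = a^4 - 3*a^3 + sqrt(2)*a^3 - 6*a^2 - 3*sqrt(2)*a^2 - 6*sqrt(2)*a + 8*a + 8*sqrt(2)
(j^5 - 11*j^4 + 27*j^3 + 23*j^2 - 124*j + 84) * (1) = j^5 - 11*j^4 + 27*j^3 + 23*j^2 - 124*j + 84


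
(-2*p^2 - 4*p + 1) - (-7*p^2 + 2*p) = 5*p^2 - 6*p + 1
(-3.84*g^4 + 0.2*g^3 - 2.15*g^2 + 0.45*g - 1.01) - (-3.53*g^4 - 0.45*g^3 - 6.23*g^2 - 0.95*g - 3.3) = -0.31*g^4 + 0.65*g^3 + 4.08*g^2 + 1.4*g + 2.29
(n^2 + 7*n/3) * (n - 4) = n^3 - 5*n^2/3 - 28*n/3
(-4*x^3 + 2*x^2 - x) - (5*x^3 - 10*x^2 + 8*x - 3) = -9*x^3 + 12*x^2 - 9*x + 3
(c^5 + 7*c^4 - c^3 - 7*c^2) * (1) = c^5 + 7*c^4 - c^3 - 7*c^2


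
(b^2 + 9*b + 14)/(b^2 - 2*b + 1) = (b^2 + 9*b + 14)/(b^2 - 2*b + 1)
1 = 1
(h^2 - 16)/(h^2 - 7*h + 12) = (h + 4)/(h - 3)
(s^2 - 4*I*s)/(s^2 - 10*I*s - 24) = s/(s - 6*I)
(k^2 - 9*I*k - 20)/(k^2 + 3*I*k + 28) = (k - 5*I)/(k + 7*I)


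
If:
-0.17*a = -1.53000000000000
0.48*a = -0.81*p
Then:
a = 9.00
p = -5.33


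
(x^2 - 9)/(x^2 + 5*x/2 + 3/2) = 2*(x^2 - 9)/(2*x^2 + 5*x + 3)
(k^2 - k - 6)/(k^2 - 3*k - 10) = (k - 3)/(k - 5)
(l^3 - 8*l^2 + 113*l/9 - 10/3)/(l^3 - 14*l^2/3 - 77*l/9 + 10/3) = (3*l - 5)/(3*l + 5)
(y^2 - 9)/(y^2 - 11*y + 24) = (y + 3)/(y - 8)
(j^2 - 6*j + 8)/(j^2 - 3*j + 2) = (j - 4)/(j - 1)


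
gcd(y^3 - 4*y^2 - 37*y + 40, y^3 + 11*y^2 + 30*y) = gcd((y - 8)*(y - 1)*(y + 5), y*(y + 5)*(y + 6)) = y + 5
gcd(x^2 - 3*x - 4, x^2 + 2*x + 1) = x + 1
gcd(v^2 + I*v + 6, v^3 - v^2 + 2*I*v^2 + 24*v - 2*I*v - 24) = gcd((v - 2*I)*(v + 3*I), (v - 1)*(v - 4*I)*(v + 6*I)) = 1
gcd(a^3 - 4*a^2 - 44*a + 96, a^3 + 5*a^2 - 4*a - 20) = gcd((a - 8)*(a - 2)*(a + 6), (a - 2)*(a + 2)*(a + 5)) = a - 2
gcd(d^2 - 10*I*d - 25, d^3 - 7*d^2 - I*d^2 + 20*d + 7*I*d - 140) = d - 5*I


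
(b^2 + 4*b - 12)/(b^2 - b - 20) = (-b^2 - 4*b + 12)/(-b^2 + b + 20)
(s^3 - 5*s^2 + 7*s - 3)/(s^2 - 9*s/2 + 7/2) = 2*(s^2 - 4*s + 3)/(2*s - 7)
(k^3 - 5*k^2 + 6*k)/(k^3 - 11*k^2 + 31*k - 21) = k*(k - 2)/(k^2 - 8*k + 7)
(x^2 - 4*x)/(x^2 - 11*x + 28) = x/(x - 7)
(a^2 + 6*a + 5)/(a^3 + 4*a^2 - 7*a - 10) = 1/(a - 2)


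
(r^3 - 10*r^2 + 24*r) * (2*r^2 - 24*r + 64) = 2*r^5 - 44*r^4 + 352*r^3 - 1216*r^2 + 1536*r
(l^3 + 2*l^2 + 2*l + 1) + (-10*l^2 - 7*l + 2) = l^3 - 8*l^2 - 5*l + 3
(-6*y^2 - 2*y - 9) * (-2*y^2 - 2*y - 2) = 12*y^4 + 16*y^3 + 34*y^2 + 22*y + 18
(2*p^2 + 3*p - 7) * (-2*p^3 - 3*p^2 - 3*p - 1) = -4*p^5 - 12*p^4 - p^3 + 10*p^2 + 18*p + 7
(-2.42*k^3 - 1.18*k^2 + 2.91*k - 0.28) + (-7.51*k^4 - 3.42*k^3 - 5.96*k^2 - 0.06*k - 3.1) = -7.51*k^4 - 5.84*k^3 - 7.14*k^2 + 2.85*k - 3.38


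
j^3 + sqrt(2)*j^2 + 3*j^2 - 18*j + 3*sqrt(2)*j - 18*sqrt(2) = (j - 3)*(j + 6)*(j + sqrt(2))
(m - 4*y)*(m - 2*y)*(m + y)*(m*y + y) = m^4*y - 5*m^3*y^2 + m^3*y + 2*m^2*y^3 - 5*m^2*y^2 + 8*m*y^4 + 2*m*y^3 + 8*y^4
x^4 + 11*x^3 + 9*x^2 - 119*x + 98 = (x - 2)*(x - 1)*(x + 7)^2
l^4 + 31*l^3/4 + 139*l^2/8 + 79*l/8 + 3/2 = (l + 1/4)*(l + 1/2)*(l + 3)*(l + 4)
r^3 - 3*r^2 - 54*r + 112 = (r - 8)*(r - 2)*(r + 7)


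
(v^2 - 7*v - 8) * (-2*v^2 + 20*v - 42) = -2*v^4 + 34*v^3 - 166*v^2 + 134*v + 336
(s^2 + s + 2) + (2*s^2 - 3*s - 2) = 3*s^2 - 2*s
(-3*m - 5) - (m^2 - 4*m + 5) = -m^2 + m - 10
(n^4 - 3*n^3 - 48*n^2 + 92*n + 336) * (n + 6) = n^5 + 3*n^4 - 66*n^3 - 196*n^2 + 888*n + 2016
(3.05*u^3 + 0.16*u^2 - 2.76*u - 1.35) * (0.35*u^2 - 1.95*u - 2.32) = 1.0675*u^5 - 5.8915*u^4 - 8.354*u^3 + 4.5383*u^2 + 9.0357*u + 3.132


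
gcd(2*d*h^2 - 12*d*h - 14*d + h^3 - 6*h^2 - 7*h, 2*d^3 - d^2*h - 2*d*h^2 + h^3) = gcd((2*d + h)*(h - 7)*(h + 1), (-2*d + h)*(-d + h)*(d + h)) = 1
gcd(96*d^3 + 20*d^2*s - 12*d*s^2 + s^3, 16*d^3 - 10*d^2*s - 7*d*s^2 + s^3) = -16*d^2 - 6*d*s + s^2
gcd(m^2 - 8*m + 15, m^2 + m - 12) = m - 3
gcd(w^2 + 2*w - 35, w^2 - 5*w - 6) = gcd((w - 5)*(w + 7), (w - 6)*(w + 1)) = 1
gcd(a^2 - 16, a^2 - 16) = a^2 - 16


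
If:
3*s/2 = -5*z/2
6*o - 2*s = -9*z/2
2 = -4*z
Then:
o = 47/72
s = 5/6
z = -1/2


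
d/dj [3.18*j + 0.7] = 3.18000000000000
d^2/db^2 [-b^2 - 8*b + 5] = -2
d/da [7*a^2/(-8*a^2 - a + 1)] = 7*a*(2 - a)/(64*a^4 + 16*a^3 - 15*a^2 - 2*a + 1)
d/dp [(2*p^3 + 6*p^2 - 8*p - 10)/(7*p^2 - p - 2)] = 2*(7*p^4 - 2*p^3 + 19*p^2 + 58*p + 3)/(49*p^4 - 14*p^3 - 27*p^2 + 4*p + 4)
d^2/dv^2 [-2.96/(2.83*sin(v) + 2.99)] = (23.706344*sin(v)^2 - 25.046632*sin(v) - 47.412688)/(2.83*sin(v) + 2.99)^3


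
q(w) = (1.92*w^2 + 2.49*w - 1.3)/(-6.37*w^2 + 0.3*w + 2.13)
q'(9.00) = 0.00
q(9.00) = -0.35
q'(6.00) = 0.01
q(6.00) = -0.37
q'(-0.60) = 141.28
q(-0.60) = 6.13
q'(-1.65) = 0.26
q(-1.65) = 0.01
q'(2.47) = 0.07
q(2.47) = -0.46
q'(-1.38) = 0.45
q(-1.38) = 0.10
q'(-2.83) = 0.07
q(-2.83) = -0.14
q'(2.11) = 0.09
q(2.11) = -0.49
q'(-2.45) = 0.09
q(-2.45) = -0.11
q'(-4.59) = 0.02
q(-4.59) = -0.21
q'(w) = (3.84*w + 2.49)/(-6.37*w^2 + 0.3*w + 2.13) + (12.74*w - 0.3)*(1.92*w^2 + 2.49*w - 1.3)/(-6.37*w^2 + 0.3*w + 2.13)^2 = (16.4373*w^2 - 8.3828*w + 5.6937)/(40.5769*w^4 - 3.822*w^3 - 27.0462*w^2 + 1.278*w + 4.5369)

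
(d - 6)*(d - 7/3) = d^2 - 25*d/3 + 14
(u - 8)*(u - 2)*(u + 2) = u^3 - 8*u^2 - 4*u + 32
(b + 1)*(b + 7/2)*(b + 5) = b^3 + 19*b^2/2 + 26*b + 35/2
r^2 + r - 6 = (r - 2)*(r + 3)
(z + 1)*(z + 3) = z^2 + 4*z + 3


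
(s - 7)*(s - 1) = s^2 - 8*s + 7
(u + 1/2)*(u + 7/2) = u^2 + 4*u + 7/4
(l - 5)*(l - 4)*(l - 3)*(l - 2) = l^4 - 14*l^3 + 71*l^2 - 154*l + 120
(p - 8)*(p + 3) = p^2 - 5*p - 24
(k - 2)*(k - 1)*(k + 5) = k^3 + 2*k^2 - 13*k + 10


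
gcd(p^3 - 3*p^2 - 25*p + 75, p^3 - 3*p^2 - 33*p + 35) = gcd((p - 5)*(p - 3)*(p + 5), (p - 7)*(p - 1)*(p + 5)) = p + 5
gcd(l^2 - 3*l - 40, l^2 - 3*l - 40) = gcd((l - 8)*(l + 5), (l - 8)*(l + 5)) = l^2 - 3*l - 40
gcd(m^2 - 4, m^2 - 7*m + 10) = m - 2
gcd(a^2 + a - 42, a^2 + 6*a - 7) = a + 7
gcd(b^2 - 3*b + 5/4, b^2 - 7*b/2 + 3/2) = b - 1/2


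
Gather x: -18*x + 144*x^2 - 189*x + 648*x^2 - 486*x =792*x^2 - 693*x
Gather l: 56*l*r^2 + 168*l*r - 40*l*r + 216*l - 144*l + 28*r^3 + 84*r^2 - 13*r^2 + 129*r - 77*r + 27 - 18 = l*(56*r^2 + 128*r + 72) + 28*r^3 + 71*r^2 + 52*r + 9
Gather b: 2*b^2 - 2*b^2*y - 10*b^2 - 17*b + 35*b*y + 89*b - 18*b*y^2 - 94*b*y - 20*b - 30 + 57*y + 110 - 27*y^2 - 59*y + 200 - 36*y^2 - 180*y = b^2*(-2*y - 8) + b*(-18*y^2 - 59*y + 52) - 63*y^2 - 182*y + 280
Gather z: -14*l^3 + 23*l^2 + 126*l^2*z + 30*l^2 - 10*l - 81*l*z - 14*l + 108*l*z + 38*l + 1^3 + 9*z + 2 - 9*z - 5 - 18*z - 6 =-14*l^3 + 53*l^2 + 14*l + z*(126*l^2 + 27*l - 18) - 8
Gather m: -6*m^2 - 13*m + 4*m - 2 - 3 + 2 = -6*m^2 - 9*m - 3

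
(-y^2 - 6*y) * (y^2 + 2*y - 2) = -y^4 - 8*y^3 - 10*y^2 + 12*y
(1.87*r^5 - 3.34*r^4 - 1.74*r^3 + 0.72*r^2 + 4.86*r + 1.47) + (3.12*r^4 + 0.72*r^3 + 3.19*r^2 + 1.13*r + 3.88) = 1.87*r^5 - 0.22*r^4 - 1.02*r^3 + 3.91*r^2 + 5.99*r + 5.35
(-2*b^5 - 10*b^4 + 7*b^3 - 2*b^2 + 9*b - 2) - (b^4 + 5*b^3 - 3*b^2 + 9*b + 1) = -2*b^5 - 11*b^4 + 2*b^3 + b^2 - 3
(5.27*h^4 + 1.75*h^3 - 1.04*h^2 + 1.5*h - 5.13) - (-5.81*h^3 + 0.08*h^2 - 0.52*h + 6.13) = 5.27*h^4 + 7.56*h^3 - 1.12*h^2 + 2.02*h - 11.26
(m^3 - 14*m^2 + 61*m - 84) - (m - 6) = m^3 - 14*m^2 + 60*m - 78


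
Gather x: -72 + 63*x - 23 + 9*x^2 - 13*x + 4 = 9*x^2 + 50*x - 91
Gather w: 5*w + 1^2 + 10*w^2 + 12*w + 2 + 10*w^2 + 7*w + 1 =20*w^2 + 24*w + 4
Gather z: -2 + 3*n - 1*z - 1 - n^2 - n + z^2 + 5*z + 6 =-n^2 + 2*n + z^2 + 4*z + 3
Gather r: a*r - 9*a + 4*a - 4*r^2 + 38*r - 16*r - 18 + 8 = -5*a - 4*r^2 + r*(a + 22) - 10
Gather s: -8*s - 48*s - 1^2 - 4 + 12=7 - 56*s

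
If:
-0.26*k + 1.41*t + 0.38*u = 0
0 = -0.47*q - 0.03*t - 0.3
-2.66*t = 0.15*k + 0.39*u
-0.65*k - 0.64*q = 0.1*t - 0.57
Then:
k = 1.55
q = -0.60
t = -0.53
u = 3.04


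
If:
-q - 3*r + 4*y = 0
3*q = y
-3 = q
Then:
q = -3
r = -11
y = -9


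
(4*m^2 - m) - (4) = 4*m^2 - m - 4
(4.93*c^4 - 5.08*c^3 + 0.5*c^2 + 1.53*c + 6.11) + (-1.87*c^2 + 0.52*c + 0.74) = 4.93*c^4 - 5.08*c^3 - 1.37*c^2 + 2.05*c + 6.85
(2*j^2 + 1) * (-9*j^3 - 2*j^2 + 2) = -18*j^5 - 4*j^4 - 9*j^3 + 2*j^2 + 2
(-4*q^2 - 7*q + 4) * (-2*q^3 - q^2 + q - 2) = 8*q^5 + 18*q^4 - 5*q^3 - 3*q^2 + 18*q - 8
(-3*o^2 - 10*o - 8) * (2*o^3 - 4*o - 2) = -6*o^5 - 20*o^4 - 4*o^3 + 46*o^2 + 52*o + 16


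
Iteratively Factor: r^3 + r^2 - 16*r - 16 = (r + 4)*(r^2 - 3*r - 4) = (r - 4)*(r + 4)*(r + 1)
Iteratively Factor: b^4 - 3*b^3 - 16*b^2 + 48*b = (b + 4)*(b^3 - 7*b^2 + 12*b) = (b - 4)*(b + 4)*(b^2 - 3*b) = (b - 4)*(b - 3)*(b + 4)*(b)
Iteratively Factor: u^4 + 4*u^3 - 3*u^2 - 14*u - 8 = (u + 4)*(u^3 - 3*u - 2) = (u - 2)*(u + 4)*(u^2 + 2*u + 1) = (u - 2)*(u + 1)*(u + 4)*(u + 1)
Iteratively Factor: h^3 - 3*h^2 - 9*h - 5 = (h + 1)*(h^2 - 4*h - 5) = (h - 5)*(h + 1)*(h + 1)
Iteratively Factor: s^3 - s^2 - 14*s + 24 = (s - 3)*(s^2 + 2*s - 8) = (s - 3)*(s - 2)*(s + 4)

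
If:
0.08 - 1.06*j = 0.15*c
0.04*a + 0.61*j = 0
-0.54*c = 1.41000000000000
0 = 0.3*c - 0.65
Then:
No Solution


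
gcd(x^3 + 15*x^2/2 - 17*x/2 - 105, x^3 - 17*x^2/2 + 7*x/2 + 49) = x - 7/2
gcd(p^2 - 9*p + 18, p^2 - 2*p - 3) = p - 3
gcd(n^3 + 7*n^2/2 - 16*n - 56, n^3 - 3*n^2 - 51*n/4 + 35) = n^2 - n/2 - 14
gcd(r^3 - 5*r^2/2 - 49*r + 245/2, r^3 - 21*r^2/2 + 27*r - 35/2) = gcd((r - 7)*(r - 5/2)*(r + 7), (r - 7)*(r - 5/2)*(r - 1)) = r^2 - 19*r/2 + 35/2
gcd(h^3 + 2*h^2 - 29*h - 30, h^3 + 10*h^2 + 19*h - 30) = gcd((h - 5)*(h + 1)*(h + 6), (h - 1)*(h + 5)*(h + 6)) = h + 6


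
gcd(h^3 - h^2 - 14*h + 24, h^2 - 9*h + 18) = h - 3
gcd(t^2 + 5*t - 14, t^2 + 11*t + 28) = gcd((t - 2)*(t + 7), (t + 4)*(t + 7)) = t + 7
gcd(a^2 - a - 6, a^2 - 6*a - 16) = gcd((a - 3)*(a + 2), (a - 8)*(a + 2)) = a + 2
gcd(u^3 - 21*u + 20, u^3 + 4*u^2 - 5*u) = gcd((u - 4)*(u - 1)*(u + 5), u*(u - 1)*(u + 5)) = u^2 + 4*u - 5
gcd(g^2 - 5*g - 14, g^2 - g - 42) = g - 7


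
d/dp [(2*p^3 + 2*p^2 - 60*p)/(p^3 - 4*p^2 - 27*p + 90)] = 2*(-5*p^4 + 6*p^3 + 123*p^2 + 180*p - 2700)/(p^6 - 8*p^5 - 38*p^4 + 396*p^3 + 9*p^2 - 4860*p + 8100)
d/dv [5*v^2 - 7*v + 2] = 10*v - 7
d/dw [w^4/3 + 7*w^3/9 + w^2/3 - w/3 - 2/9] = 4*w^3/3 + 7*w^2/3 + 2*w/3 - 1/3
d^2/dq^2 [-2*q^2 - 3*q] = -4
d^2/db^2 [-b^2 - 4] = -2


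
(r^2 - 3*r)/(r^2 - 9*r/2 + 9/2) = 2*r/(2*r - 3)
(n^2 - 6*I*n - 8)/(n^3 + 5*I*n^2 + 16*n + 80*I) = (n - 2*I)/(n^2 + 9*I*n - 20)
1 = 1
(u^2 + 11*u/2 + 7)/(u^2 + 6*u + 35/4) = 2*(u + 2)/(2*u + 5)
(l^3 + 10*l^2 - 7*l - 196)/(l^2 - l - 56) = (l^2 + 3*l - 28)/(l - 8)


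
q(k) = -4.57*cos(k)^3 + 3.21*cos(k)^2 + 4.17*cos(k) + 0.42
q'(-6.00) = 0.64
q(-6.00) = 3.34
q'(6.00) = -0.64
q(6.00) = 3.34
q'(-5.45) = -1.69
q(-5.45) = 3.29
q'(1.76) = -2.43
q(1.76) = -0.22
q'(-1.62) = 3.82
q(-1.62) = 0.22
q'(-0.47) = -0.45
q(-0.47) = 3.45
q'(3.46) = -4.47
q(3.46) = 3.27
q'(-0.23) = -0.59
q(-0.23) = 3.30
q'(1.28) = -4.68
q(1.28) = 1.77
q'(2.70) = 5.49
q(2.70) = 2.65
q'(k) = 13.71*sin(k)*cos(k)^2 - 6.42*sin(k)*cos(k) - 4.17*sin(k)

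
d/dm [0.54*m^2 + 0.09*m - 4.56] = 1.08*m + 0.09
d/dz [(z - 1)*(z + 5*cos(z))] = z + (1 - z)*(5*sin(z) - 1) + 5*cos(z)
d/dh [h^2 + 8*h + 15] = 2*h + 8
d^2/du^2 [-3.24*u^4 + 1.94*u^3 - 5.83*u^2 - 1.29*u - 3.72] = -38.88*u^2 + 11.64*u - 11.66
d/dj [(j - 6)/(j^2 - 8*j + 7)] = (j^2 - 8*j - 2*(j - 6)*(j - 4) + 7)/(j^2 - 8*j + 7)^2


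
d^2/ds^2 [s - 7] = 0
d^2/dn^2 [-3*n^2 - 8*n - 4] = -6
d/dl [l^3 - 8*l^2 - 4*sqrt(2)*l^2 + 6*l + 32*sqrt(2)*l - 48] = 3*l^2 - 16*l - 8*sqrt(2)*l + 6 + 32*sqrt(2)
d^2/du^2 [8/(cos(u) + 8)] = 8*(sin(u)^2 + 8*cos(u) + 1)/(cos(u) + 8)^3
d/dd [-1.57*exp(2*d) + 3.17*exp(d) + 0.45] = (3.17 - 3.14*exp(d))*exp(d)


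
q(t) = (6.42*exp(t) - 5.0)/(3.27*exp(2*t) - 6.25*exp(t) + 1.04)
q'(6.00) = 0.00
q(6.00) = 0.00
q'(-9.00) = 0.00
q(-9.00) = -4.81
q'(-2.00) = -43.05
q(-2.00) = -16.26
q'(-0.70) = -4.24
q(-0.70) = 1.44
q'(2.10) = -0.33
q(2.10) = 0.28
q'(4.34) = -0.03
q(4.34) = 0.03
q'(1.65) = -0.68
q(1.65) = 0.50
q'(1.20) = -1.83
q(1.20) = 1.00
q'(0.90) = -5.89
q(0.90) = 1.98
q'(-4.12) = -0.44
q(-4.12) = -5.21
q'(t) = (6.42*exp(t) - 5.0)*(-6.54*exp(2*t) + 6.25*exp(t))/(3.27*exp(2*t) - 6.25*exp(t) + 1.04)^2 + 6.42*exp(t)/(3.27*exp(2*t) - 6.25*exp(t) + 1.04)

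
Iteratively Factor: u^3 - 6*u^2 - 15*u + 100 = (u - 5)*(u^2 - u - 20) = (u - 5)*(u + 4)*(u - 5)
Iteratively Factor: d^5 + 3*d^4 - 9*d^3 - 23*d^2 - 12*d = (d)*(d^4 + 3*d^3 - 9*d^2 - 23*d - 12) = d*(d - 3)*(d^3 + 6*d^2 + 9*d + 4) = d*(d - 3)*(d + 1)*(d^2 + 5*d + 4) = d*(d - 3)*(d + 1)*(d + 4)*(d + 1)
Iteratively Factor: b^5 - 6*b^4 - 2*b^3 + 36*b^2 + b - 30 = (b - 1)*(b^4 - 5*b^3 - 7*b^2 + 29*b + 30) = (b - 1)*(b + 1)*(b^3 - 6*b^2 - b + 30) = (b - 5)*(b - 1)*(b + 1)*(b^2 - b - 6) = (b - 5)*(b - 3)*(b - 1)*(b + 1)*(b + 2)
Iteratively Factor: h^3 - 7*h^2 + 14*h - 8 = (h - 4)*(h^2 - 3*h + 2) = (h - 4)*(h - 2)*(h - 1)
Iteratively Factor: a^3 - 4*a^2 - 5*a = (a + 1)*(a^2 - 5*a) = (a - 5)*(a + 1)*(a)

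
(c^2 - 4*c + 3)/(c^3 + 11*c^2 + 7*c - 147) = (c - 1)/(c^2 + 14*c + 49)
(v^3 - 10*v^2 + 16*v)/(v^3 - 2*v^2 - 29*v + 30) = v*(v^2 - 10*v + 16)/(v^3 - 2*v^2 - 29*v + 30)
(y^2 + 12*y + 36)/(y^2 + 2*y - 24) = (y + 6)/(y - 4)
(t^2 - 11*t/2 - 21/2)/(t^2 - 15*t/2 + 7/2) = (2*t + 3)/(2*t - 1)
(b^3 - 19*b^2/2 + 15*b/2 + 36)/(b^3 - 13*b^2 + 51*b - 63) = (b^2 - 13*b/2 - 12)/(b^2 - 10*b + 21)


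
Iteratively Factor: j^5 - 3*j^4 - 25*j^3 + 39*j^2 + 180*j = (j + 3)*(j^4 - 6*j^3 - 7*j^2 + 60*j) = j*(j + 3)*(j^3 - 6*j^2 - 7*j + 60) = j*(j - 5)*(j + 3)*(j^2 - j - 12) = j*(j - 5)*(j + 3)^2*(j - 4)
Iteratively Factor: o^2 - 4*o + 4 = (o - 2)*(o - 2)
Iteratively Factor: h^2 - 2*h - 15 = (h - 5)*(h + 3)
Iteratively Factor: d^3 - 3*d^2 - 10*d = (d + 2)*(d^2 - 5*d) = d*(d + 2)*(d - 5)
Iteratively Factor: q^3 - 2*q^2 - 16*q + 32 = (q - 2)*(q^2 - 16) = (q - 2)*(q + 4)*(q - 4)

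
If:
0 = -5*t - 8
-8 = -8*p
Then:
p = 1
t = -8/5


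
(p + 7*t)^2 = p^2 + 14*p*t + 49*t^2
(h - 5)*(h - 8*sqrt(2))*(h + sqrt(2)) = h^3 - 7*sqrt(2)*h^2 - 5*h^2 - 16*h + 35*sqrt(2)*h + 80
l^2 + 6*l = l*(l + 6)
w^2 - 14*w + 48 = (w - 8)*(w - 6)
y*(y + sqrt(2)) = y^2 + sqrt(2)*y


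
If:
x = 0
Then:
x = 0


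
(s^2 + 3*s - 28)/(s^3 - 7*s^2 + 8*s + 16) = (s + 7)/(s^2 - 3*s - 4)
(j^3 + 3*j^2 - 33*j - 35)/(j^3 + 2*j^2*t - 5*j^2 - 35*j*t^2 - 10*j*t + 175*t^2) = (-j^2 - 8*j - 7)/(-j^2 - 2*j*t + 35*t^2)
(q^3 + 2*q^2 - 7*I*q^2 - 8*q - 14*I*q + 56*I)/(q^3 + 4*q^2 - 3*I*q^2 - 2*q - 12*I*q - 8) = (q^2 - q*(2 + 7*I) + 14*I)/(q^2 - 3*I*q - 2)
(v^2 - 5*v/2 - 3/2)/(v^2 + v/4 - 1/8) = 4*(v - 3)/(4*v - 1)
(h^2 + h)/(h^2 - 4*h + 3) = h*(h + 1)/(h^2 - 4*h + 3)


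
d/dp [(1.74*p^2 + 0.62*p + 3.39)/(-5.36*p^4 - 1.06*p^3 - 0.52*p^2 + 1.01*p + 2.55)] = (18.6528*p^5 + 11.814*p^4 + 73.996*p^3 + 12.86*p^2 + 12.3996*p - 1.8429)/(28.7296*p^8 + 11.3632*p^7 + 6.698*p^6 - 9.7248*p^5 - 29.2068*p^4 - 6.4564*p^3 - 1.6319*p^2 + 5.151*p + 6.5025)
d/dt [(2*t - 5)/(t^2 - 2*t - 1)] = 2*(-t^2 + 5*t - 6)/(t^4 - 4*t^3 + 2*t^2 + 4*t + 1)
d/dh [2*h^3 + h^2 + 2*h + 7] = 6*h^2 + 2*h + 2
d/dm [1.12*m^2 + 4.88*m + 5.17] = 2.24*m + 4.88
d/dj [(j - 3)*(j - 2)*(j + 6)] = 3*j^2 + 2*j - 24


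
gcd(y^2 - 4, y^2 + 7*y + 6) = 1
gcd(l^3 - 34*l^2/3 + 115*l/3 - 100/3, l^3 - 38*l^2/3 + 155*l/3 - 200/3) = l^2 - 10*l + 25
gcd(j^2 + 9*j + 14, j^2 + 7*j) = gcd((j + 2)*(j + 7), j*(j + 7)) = j + 7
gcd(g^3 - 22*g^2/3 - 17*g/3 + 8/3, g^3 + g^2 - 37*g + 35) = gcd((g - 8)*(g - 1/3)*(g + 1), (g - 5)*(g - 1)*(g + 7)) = 1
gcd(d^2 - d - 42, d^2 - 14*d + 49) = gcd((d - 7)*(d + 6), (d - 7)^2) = d - 7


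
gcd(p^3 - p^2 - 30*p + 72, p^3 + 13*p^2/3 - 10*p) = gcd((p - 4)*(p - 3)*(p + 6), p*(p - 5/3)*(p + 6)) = p + 6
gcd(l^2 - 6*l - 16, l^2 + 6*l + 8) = l + 2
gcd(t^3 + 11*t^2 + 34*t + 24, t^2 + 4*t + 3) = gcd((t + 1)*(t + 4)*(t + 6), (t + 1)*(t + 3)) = t + 1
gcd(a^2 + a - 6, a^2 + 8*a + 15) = a + 3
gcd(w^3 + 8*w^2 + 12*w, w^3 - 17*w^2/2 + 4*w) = w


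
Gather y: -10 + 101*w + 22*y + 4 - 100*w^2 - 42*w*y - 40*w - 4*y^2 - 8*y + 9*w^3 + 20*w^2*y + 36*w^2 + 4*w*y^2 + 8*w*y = 9*w^3 - 64*w^2 + 61*w + y^2*(4*w - 4) + y*(20*w^2 - 34*w + 14) - 6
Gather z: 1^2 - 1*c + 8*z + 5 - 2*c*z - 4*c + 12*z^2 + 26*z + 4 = -5*c + 12*z^2 + z*(34 - 2*c) + 10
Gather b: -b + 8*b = 7*b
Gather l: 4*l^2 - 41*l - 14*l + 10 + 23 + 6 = 4*l^2 - 55*l + 39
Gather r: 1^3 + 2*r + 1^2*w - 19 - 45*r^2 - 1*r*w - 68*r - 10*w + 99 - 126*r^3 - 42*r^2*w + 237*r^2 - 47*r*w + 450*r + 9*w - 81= -126*r^3 + r^2*(192 - 42*w) + r*(384 - 48*w)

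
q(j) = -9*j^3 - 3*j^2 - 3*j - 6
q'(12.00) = -3963.00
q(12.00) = -16026.00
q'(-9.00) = -2136.00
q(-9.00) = 6339.00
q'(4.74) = -638.07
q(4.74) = -1046.09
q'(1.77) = -98.21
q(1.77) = -70.62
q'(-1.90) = -89.07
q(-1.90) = 50.60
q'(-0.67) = -11.10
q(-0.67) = -2.63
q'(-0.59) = -8.86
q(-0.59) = -3.43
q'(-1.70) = -70.83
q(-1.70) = 34.65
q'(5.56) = -871.03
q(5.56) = -1662.34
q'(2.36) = -167.54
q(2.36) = -148.09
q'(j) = -27*j^2 - 6*j - 3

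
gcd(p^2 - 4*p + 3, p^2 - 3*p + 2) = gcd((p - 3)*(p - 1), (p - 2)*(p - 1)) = p - 1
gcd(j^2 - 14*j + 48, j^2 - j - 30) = j - 6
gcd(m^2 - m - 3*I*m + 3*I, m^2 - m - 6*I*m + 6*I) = m - 1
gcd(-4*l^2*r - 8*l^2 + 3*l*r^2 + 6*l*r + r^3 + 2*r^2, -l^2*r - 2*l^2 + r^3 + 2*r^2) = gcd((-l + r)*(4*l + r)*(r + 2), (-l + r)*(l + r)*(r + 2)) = -l*r - 2*l + r^2 + 2*r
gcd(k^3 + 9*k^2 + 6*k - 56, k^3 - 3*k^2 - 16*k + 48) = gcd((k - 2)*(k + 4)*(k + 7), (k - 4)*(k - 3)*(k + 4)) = k + 4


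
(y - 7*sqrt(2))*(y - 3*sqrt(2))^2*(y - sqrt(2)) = y^4 - 14*sqrt(2)*y^3 + 128*y^2 - 228*sqrt(2)*y + 252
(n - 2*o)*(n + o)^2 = n^3 - 3*n*o^2 - 2*o^3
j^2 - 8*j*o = j*(j - 8*o)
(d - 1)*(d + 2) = d^2 + d - 2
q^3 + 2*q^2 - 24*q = q*(q - 4)*(q + 6)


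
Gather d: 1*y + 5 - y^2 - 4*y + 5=-y^2 - 3*y + 10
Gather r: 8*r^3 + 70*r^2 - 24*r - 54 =8*r^3 + 70*r^2 - 24*r - 54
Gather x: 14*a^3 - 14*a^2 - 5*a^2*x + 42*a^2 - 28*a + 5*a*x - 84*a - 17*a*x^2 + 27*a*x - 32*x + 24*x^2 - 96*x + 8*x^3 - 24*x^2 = 14*a^3 + 28*a^2 - 17*a*x^2 - 112*a + 8*x^3 + x*(-5*a^2 + 32*a - 128)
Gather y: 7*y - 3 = 7*y - 3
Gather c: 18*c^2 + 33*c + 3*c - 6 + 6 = 18*c^2 + 36*c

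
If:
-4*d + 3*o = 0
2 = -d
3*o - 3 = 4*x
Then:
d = -2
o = -8/3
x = -11/4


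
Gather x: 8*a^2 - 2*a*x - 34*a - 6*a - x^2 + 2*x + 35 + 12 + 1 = 8*a^2 - 40*a - x^2 + x*(2 - 2*a) + 48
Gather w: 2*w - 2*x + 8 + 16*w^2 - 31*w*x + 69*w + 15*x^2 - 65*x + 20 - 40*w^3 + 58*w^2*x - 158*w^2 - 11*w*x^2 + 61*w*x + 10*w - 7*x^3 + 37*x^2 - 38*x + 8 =-40*w^3 + w^2*(58*x - 142) + w*(-11*x^2 + 30*x + 81) - 7*x^3 + 52*x^2 - 105*x + 36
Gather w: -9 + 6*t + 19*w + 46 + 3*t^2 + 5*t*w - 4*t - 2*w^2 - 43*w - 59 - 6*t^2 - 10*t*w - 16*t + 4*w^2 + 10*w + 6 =-3*t^2 - 14*t + 2*w^2 + w*(-5*t - 14) - 16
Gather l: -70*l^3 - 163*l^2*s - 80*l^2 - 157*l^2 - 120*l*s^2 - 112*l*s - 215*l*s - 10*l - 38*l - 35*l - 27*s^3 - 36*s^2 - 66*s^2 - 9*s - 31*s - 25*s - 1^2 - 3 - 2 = -70*l^3 + l^2*(-163*s - 237) + l*(-120*s^2 - 327*s - 83) - 27*s^3 - 102*s^2 - 65*s - 6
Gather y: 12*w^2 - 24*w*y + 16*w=12*w^2 - 24*w*y + 16*w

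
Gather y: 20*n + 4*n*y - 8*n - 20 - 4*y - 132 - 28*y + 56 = 12*n + y*(4*n - 32) - 96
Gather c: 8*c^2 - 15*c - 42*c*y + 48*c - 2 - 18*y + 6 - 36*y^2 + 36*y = 8*c^2 + c*(33 - 42*y) - 36*y^2 + 18*y + 4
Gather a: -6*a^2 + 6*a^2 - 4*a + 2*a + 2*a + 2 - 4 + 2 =0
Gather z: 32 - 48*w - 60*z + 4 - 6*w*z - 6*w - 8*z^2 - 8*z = -54*w - 8*z^2 + z*(-6*w - 68) + 36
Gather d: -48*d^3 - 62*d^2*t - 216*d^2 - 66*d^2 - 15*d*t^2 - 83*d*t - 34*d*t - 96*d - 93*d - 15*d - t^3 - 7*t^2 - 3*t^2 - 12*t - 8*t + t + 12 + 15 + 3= -48*d^3 + d^2*(-62*t - 282) + d*(-15*t^2 - 117*t - 204) - t^3 - 10*t^2 - 19*t + 30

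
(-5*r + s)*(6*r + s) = -30*r^2 + r*s + s^2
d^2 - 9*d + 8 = (d - 8)*(d - 1)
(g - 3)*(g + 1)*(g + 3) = g^3 + g^2 - 9*g - 9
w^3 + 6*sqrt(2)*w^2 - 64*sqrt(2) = (w - 2*sqrt(2))*(w + 4*sqrt(2))^2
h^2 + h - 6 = (h - 2)*(h + 3)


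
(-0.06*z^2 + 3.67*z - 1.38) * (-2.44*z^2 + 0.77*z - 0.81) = 0.1464*z^4 - 9.001*z^3 + 6.2417*z^2 - 4.0353*z + 1.1178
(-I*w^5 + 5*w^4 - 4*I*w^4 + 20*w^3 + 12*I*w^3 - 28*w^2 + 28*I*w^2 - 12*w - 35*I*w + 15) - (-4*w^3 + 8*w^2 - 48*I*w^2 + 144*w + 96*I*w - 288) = -I*w^5 + 5*w^4 - 4*I*w^4 + 24*w^3 + 12*I*w^3 - 36*w^2 + 76*I*w^2 - 156*w - 131*I*w + 303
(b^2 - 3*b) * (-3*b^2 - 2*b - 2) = -3*b^4 + 7*b^3 + 4*b^2 + 6*b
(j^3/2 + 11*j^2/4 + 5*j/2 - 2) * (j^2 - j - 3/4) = j^5/2 + 9*j^4/4 - 5*j^3/8 - 105*j^2/16 + j/8 + 3/2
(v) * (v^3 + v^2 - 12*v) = v^4 + v^3 - 12*v^2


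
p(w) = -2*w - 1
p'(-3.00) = -2.00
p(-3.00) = 5.00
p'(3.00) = -2.00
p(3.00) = -7.00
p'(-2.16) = -2.00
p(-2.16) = 3.32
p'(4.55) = -2.00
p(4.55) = -10.10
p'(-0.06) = -2.00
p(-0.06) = -0.88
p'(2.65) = -2.00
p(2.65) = -6.30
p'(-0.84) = -2.00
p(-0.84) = 0.68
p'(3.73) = -2.00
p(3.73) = -8.46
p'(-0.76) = -2.00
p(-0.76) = 0.52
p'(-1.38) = -2.00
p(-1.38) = 1.76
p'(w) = -2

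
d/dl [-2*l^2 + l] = 1 - 4*l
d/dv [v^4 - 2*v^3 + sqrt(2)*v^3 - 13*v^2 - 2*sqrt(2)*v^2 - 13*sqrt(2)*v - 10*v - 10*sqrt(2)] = 4*v^3 - 6*v^2 + 3*sqrt(2)*v^2 - 26*v - 4*sqrt(2)*v - 13*sqrt(2) - 10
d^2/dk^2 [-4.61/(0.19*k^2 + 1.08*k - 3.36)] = (0.332842*k^2 + 1.891944*k - 4.61*(0.38*k + 1.08)*(0.76*k + 2.16) - 5.886048)/(0.19*k^2 + 1.08*k - 3.36)^3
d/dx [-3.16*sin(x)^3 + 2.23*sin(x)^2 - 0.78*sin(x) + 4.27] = (-9.48*sin(x)^2 + 4.46*sin(x) - 0.78)*cos(x)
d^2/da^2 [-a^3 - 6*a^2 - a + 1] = -6*a - 12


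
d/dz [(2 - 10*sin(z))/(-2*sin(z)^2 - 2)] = (2*sin(z) + 5*cos(z)^2)*cos(z)/(sin(z)^2 + 1)^2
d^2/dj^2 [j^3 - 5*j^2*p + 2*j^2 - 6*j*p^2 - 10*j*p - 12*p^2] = 6*j - 10*p + 4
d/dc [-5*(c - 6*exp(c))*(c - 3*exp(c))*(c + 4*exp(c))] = 25*c^2*exp(c) - 15*c^2 + 180*c*exp(2*c) + 50*c*exp(c) - 1080*exp(3*c) + 90*exp(2*c)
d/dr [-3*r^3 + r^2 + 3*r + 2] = -9*r^2 + 2*r + 3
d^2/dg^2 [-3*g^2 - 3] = -6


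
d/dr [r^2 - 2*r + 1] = 2*r - 2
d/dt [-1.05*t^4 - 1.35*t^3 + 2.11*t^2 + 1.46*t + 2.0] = -4.2*t^3 - 4.05*t^2 + 4.22*t + 1.46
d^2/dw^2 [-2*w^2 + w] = -4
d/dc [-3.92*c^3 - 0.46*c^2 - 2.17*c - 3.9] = -11.76*c^2 - 0.92*c - 2.17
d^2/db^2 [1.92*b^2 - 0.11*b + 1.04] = 3.84000000000000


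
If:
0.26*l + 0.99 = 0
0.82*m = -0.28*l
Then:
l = -3.81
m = 1.30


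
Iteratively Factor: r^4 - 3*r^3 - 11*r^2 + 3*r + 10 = (r + 2)*(r^3 - 5*r^2 - r + 5) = (r - 1)*(r + 2)*(r^2 - 4*r - 5) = (r - 1)*(r + 1)*(r + 2)*(r - 5)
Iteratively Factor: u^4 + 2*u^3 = (u)*(u^3 + 2*u^2) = u*(u + 2)*(u^2) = u^2*(u + 2)*(u)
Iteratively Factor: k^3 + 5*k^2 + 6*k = (k)*(k^2 + 5*k + 6) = k*(k + 3)*(k + 2)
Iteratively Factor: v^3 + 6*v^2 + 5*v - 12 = (v - 1)*(v^2 + 7*v + 12) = (v - 1)*(v + 4)*(v + 3)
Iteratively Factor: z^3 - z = (z)*(z^2 - 1) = z*(z + 1)*(z - 1)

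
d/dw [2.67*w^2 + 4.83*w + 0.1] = 5.34*w + 4.83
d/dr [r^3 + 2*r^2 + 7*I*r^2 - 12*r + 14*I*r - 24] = 3*r^2 + r*(4 + 14*I) - 12 + 14*I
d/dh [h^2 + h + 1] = 2*h + 1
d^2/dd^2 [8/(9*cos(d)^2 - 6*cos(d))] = 4*(-18*(1 - cos(2*d))^2 - 45*cos(d) - 22*cos(2*d) + 9*cos(3*d) + 66)/(3*(3*cos(d) - 2)^3*cos(d)^3)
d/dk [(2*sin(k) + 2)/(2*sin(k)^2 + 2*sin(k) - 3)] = 2*(-4*sin(k) + cos(2*k) - 6)*cos(k)/(2*sin(k) - cos(2*k) - 2)^2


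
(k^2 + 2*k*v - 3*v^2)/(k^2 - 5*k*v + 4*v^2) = (-k - 3*v)/(-k + 4*v)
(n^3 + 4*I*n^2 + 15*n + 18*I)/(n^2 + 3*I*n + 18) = n + I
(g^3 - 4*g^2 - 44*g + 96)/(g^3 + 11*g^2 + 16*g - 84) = (g - 8)/(g + 7)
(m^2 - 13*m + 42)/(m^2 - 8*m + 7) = (m - 6)/(m - 1)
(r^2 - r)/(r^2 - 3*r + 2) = r/(r - 2)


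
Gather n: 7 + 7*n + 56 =7*n + 63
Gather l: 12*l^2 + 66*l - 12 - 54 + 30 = 12*l^2 + 66*l - 36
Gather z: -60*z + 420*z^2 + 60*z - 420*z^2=0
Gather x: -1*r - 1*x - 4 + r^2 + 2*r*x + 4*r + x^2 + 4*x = r^2 + 3*r + x^2 + x*(2*r + 3) - 4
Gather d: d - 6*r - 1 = d - 6*r - 1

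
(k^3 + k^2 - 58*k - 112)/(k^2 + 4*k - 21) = (k^2 - 6*k - 16)/(k - 3)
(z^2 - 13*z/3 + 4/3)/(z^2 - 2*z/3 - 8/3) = (-3*z^2 + 13*z - 4)/(-3*z^2 + 2*z + 8)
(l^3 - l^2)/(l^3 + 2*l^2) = (l - 1)/(l + 2)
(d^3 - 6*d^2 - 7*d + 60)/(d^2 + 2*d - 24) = (d^2 - 2*d - 15)/(d + 6)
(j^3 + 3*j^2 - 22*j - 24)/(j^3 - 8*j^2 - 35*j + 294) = (j^2 - 3*j - 4)/(j^2 - 14*j + 49)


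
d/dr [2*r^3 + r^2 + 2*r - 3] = 6*r^2 + 2*r + 2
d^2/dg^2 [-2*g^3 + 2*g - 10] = -12*g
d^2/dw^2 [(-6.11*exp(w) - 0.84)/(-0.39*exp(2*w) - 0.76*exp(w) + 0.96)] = (0.929331*exp(4*w) - 1.299948*exp(3*w) + 14.472432*exp(2*w) + 6.201024*exp(w) + 6.24384)*exp(w)/(0.059319*exp(6*w) + 0.346788*exp(5*w) + 0.237744*exp(4*w) - 1.268288*exp(3*w) - 0.585216*exp(2*w) + 2.101248*exp(w) - 0.884736)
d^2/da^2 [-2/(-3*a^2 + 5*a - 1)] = 4*(-9*a^2 + 15*a + (6*a - 5)^2 - 3)/(3*a^2 - 5*a + 1)^3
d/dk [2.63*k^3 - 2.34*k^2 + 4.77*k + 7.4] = 7.89*k^2 - 4.68*k + 4.77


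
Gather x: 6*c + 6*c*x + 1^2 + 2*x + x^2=6*c + x^2 + x*(6*c + 2) + 1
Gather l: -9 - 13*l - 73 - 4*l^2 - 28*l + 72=-4*l^2 - 41*l - 10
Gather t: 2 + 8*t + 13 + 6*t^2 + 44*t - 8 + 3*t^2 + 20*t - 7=9*t^2 + 72*t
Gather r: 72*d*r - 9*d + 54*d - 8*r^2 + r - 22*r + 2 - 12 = 45*d - 8*r^2 + r*(72*d - 21) - 10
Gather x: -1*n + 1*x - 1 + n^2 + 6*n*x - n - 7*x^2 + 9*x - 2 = n^2 - 2*n - 7*x^2 + x*(6*n + 10) - 3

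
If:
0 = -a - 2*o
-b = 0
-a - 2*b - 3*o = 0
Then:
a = 0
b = 0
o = 0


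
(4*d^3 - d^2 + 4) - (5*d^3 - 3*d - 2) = -d^3 - d^2 + 3*d + 6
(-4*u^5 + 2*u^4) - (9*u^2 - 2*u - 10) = -4*u^5 + 2*u^4 - 9*u^2 + 2*u + 10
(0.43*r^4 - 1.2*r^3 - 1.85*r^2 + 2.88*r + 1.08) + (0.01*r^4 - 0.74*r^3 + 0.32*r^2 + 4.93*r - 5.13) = 0.44*r^4 - 1.94*r^3 - 1.53*r^2 + 7.81*r - 4.05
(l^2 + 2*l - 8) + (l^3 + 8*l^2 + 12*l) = l^3 + 9*l^2 + 14*l - 8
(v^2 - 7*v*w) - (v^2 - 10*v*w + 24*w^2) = 3*v*w - 24*w^2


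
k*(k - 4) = k^2 - 4*k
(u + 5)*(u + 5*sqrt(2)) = u^2 + 5*u + 5*sqrt(2)*u + 25*sqrt(2)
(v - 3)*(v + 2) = v^2 - v - 6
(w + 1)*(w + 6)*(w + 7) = w^3 + 14*w^2 + 55*w + 42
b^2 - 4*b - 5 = (b - 5)*(b + 1)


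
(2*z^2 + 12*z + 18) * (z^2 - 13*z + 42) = 2*z^4 - 14*z^3 - 54*z^2 + 270*z + 756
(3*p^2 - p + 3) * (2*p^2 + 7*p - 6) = 6*p^4 + 19*p^3 - 19*p^2 + 27*p - 18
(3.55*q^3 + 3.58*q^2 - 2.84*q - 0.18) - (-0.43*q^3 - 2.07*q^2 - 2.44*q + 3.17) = 3.98*q^3 + 5.65*q^2 - 0.4*q - 3.35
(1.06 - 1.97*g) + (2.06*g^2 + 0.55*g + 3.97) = 2.06*g^2 - 1.42*g + 5.03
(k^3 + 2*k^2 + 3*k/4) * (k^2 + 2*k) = k^5 + 4*k^4 + 19*k^3/4 + 3*k^2/2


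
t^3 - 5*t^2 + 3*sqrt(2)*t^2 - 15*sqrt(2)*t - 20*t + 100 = (t - 5)*(t - 2*sqrt(2))*(t + 5*sqrt(2))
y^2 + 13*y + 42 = (y + 6)*(y + 7)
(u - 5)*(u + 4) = u^2 - u - 20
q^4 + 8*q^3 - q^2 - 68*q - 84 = (q - 3)*(q + 2)^2*(q + 7)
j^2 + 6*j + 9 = (j + 3)^2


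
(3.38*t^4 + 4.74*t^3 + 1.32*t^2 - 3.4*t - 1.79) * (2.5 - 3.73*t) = -12.6074*t^5 - 9.2302*t^4 + 6.9264*t^3 + 15.982*t^2 - 1.8233*t - 4.475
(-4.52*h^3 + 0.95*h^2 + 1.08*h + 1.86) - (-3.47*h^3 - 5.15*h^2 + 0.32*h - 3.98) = -1.05*h^3 + 6.1*h^2 + 0.76*h + 5.84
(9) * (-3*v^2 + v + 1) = -27*v^2 + 9*v + 9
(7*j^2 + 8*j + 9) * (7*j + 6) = 49*j^3 + 98*j^2 + 111*j + 54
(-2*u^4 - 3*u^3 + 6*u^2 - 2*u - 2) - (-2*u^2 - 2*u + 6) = -2*u^4 - 3*u^3 + 8*u^2 - 8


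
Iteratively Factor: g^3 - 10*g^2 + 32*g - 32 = (g - 2)*(g^2 - 8*g + 16) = (g - 4)*(g - 2)*(g - 4)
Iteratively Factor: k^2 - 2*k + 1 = (k - 1)*(k - 1)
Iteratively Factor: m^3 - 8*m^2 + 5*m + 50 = (m - 5)*(m^2 - 3*m - 10) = (m - 5)*(m + 2)*(m - 5)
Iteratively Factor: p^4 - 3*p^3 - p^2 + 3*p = (p + 1)*(p^3 - 4*p^2 + 3*p) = (p - 3)*(p + 1)*(p^2 - p) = (p - 3)*(p - 1)*(p + 1)*(p)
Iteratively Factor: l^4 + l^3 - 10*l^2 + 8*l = (l - 2)*(l^3 + 3*l^2 - 4*l) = (l - 2)*(l + 4)*(l^2 - l) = (l - 2)*(l - 1)*(l + 4)*(l)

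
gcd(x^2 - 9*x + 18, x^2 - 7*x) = 1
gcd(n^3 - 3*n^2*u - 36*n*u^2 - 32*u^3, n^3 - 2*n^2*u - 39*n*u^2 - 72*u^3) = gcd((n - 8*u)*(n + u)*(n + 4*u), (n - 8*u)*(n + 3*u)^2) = -n + 8*u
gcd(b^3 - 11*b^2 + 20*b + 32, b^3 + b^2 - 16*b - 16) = b^2 - 3*b - 4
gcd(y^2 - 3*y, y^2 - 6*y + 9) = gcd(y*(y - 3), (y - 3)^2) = y - 3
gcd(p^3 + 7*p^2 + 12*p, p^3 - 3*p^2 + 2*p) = p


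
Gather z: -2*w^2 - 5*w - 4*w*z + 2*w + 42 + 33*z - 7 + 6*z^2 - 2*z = -2*w^2 - 3*w + 6*z^2 + z*(31 - 4*w) + 35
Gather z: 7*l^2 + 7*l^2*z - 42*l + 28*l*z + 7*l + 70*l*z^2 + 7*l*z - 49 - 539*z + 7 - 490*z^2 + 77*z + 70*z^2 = 7*l^2 - 35*l + z^2*(70*l - 420) + z*(7*l^2 + 35*l - 462) - 42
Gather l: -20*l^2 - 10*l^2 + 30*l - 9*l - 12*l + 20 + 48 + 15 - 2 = -30*l^2 + 9*l + 81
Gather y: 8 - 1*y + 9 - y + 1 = 18 - 2*y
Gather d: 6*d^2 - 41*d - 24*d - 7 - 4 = 6*d^2 - 65*d - 11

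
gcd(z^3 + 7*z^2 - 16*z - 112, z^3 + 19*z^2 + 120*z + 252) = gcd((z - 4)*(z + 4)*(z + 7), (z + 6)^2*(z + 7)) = z + 7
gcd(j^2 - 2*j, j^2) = j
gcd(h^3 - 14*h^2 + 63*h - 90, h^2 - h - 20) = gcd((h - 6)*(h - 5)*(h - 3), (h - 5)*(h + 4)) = h - 5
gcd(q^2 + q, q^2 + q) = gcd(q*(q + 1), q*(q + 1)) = q^2 + q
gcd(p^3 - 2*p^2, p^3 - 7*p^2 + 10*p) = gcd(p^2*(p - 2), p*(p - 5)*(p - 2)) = p^2 - 2*p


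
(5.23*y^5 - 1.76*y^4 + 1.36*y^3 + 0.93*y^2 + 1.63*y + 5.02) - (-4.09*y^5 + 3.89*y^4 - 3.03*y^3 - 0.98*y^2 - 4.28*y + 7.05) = 9.32*y^5 - 5.65*y^4 + 4.39*y^3 + 1.91*y^2 + 5.91*y - 2.03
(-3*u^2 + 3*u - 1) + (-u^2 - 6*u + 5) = -4*u^2 - 3*u + 4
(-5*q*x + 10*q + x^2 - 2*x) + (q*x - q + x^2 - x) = -4*q*x + 9*q + 2*x^2 - 3*x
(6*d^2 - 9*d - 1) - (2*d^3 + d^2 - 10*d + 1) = -2*d^3 + 5*d^2 + d - 2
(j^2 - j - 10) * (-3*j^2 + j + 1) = -3*j^4 + 4*j^3 + 30*j^2 - 11*j - 10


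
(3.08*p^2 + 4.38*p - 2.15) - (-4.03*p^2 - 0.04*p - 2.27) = 7.11*p^2 + 4.42*p + 0.12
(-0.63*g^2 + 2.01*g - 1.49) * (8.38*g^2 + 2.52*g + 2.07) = -5.2794*g^4 + 15.2562*g^3 - 8.7251*g^2 + 0.405899999999999*g - 3.0843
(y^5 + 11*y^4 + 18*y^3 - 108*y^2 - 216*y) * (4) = 4*y^5 + 44*y^4 + 72*y^3 - 432*y^2 - 864*y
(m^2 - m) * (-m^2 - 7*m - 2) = -m^4 - 6*m^3 + 5*m^2 + 2*m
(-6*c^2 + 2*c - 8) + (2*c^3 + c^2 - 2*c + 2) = 2*c^3 - 5*c^2 - 6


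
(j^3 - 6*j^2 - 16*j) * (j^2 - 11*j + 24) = j^5 - 17*j^4 + 74*j^3 + 32*j^2 - 384*j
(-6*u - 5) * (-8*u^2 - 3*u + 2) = 48*u^3 + 58*u^2 + 3*u - 10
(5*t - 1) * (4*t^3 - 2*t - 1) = 20*t^4 - 4*t^3 - 10*t^2 - 3*t + 1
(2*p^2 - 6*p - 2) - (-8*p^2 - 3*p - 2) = 10*p^2 - 3*p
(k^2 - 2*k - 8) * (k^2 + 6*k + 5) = k^4 + 4*k^3 - 15*k^2 - 58*k - 40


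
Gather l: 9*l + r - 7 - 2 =9*l + r - 9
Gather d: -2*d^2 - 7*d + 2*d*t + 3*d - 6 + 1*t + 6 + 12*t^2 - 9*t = -2*d^2 + d*(2*t - 4) + 12*t^2 - 8*t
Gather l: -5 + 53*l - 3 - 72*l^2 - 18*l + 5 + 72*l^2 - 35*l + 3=0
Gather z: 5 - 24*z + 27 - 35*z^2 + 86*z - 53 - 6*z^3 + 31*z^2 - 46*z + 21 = -6*z^3 - 4*z^2 + 16*z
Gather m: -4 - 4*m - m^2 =-m^2 - 4*m - 4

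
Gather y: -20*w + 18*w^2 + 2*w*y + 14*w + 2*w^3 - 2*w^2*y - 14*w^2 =2*w^3 + 4*w^2 - 6*w + y*(-2*w^2 + 2*w)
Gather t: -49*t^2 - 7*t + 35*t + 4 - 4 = -49*t^2 + 28*t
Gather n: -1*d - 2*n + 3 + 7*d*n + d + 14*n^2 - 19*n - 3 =14*n^2 + n*(7*d - 21)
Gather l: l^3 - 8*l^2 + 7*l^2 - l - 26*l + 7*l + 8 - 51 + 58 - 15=l^3 - l^2 - 20*l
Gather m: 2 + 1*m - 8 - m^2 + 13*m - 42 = -m^2 + 14*m - 48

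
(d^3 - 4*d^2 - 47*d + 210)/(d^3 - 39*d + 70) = (d - 6)/(d - 2)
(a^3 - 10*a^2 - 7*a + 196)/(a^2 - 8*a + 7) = (a^2 - 3*a - 28)/(a - 1)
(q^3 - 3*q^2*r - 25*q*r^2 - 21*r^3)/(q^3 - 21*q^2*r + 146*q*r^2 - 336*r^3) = (q^2 + 4*q*r + 3*r^2)/(q^2 - 14*q*r + 48*r^2)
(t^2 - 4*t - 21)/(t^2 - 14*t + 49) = (t + 3)/(t - 7)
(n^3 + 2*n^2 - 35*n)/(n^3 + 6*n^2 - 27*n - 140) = n/(n + 4)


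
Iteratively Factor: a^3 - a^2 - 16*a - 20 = (a + 2)*(a^2 - 3*a - 10) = (a - 5)*(a + 2)*(a + 2)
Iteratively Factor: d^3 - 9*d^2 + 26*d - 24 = (d - 4)*(d^2 - 5*d + 6) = (d - 4)*(d - 2)*(d - 3)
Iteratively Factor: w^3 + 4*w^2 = (w + 4)*(w^2) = w*(w + 4)*(w)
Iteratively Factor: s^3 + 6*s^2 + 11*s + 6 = (s + 1)*(s^2 + 5*s + 6) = (s + 1)*(s + 3)*(s + 2)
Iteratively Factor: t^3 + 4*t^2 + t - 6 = (t + 3)*(t^2 + t - 2) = (t - 1)*(t + 3)*(t + 2)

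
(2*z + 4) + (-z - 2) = z + 2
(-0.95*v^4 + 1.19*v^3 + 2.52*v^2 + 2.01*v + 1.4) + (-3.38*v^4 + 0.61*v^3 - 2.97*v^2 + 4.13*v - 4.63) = -4.33*v^4 + 1.8*v^3 - 0.45*v^2 + 6.14*v - 3.23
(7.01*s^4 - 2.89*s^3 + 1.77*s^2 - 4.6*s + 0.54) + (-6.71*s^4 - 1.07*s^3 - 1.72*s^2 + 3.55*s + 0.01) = 0.3*s^4 - 3.96*s^3 + 0.05*s^2 - 1.05*s + 0.55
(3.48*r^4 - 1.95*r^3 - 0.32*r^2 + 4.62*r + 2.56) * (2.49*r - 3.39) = 8.6652*r^5 - 16.6527*r^4 + 5.8137*r^3 + 12.5886*r^2 - 9.2874*r - 8.6784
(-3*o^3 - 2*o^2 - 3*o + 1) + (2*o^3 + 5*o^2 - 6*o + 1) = -o^3 + 3*o^2 - 9*o + 2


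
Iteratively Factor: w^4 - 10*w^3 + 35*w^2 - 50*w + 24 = (w - 1)*(w^3 - 9*w^2 + 26*w - 24) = (w - 4)*(w - 1)*(w^2 - 5*w + 6) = (w - 4)*(w - 3)*(w - 1)*(w - 2)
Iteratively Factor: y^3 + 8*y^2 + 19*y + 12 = (y + 1)*(y^2 + 7*y + 12) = (y + 1)*(y + 4)*(y + 3)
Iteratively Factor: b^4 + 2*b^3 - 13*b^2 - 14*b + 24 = (b + 2)*(b^3 - 13*b + 12) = (b - 3)*(b + 2)*(b^2 + 3*b - 4) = (b - 3)*(b - 1)*(b + 2)*(b + 4)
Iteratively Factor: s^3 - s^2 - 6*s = (s + 2)*(s^2 - 3*s) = s*(s + 2)*(s - 3)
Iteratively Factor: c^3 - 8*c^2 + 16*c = (c - 4)*(c^2 - 4*c) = c*(c - 4)*(c - 4)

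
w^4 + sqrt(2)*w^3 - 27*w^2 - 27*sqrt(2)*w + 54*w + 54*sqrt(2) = (w - 3)^2*(w + 6)*(w + sqrt(2))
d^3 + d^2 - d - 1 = (d - 1)*(d + 1)^2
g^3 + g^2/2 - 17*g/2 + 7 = (g - 2)*(g - 1)*(g + 7/2)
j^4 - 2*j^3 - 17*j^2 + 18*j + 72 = (j - 4)*(j - 3)*(j + 2)*(j + 3)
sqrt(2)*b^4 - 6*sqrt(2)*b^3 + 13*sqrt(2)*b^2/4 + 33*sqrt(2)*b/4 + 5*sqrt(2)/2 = (b - 5)*(b - 2)*(b + 1/2)*(sqrt(2)*b + sqrt(2)/2)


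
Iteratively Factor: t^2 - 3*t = (t)*(t - 3)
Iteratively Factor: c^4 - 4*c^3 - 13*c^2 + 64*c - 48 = (c - 1)*(c^3 - 3*c^2 - 16*c + 48) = (c - 4)*(c - 1)*(c^2 + c - 12) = (c - 4)*(c - 1)*(c + 4)*(c - 3)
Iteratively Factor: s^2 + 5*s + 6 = (s + 3)*(s + 2)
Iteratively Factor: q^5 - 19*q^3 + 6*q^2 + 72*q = (q)*(q^4 - 19*q^2 + 6*q + 72) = q*(q + 4)*(q^3 - 4*q^2 - 3*q + 18) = q*(q - 3)*(q + 4)*(q^2 - q - 6) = q*(q - 3)*(q + 2)*(q + 4)*(q - 3)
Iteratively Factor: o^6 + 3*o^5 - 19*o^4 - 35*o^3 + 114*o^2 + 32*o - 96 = (o - 3)*(o^5 + 6*o^4 - o^3 - 38*o^2 + 32) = (o - 3)*(o + 4)*(o^4 + 2*o^3 - 9*o^2 - 2*o + 8) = (o - 3)*(o - 2)*(o + 4)*(o^3 + 4*o^2 - o - 4) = (o - 3)*(o - 2)*(o + 4)^2*(o^2 - 1) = (o - 3)*(o - 2)*(o + 1)*(o + 4)^2*(o - 1)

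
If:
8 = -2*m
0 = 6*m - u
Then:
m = -4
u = -24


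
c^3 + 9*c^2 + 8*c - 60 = (c - 2)*(c + 5)*(c + 6)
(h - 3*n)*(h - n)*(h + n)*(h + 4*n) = h^4 + h^3*n - 13*h^2*n^2 - h*n^3 + 12*n^4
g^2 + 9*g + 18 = (g + 3)*(g + 6)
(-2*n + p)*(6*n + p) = -12*n^2 + 4*n*p + p^2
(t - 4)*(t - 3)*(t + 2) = t^3 - 5*t^2 - 2*t + 24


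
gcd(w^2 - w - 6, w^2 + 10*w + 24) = 1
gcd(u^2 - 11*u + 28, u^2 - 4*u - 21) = u - 7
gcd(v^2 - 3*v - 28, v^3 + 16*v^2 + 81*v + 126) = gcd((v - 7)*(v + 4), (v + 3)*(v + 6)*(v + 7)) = 1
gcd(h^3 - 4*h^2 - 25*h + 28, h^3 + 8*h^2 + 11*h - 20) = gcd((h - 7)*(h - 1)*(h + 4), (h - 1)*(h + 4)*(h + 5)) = h^2 + 3*h - 4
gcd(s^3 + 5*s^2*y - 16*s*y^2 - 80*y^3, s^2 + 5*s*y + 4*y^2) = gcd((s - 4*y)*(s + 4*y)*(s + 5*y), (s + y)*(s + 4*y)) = s + 4*y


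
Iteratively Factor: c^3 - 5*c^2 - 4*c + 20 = (c + 2)*(c^2 - 7*c + 10) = (c - 2)*(c + 2)*(c - 5)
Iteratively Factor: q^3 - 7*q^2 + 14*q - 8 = (q - 4)*(q^2 - 3*q + 2) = (q - 4)*(q - 1)*(q - 2)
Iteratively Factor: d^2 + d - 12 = (d - 3)*(d + 4)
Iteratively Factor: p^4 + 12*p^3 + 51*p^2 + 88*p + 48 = (p + 3)*(p^3 + 9*p^2 + 24*p + 16) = (p + 3)*(p + 4)*(p^2 + 5*p + 4) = (p + 1)*(p + 3)*(p + 4)*(p + 4)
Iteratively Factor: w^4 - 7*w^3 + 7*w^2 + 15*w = (w + 1)*(w^3 - 8*w^2 + 15*w) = (w - 3)*(w + 1)*(w^2 - 5*w) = (w - 5)*(w - 3)*(w + 1)*(w)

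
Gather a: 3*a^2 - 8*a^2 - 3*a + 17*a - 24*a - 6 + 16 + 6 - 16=-5*a^2 - 10*a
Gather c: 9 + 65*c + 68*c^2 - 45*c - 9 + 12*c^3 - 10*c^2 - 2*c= 12*c^3 + 58*c^2 + 18*c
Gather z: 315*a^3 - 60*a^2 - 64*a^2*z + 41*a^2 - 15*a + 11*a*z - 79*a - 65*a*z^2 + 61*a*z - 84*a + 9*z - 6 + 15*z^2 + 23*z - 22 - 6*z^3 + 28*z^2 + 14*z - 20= 315*a^3 - 19*a^2 - 178*a - 6*z^3 + z^2*(43 - 65*a) + z*(-64*a^2 + 72*a + 46) - 48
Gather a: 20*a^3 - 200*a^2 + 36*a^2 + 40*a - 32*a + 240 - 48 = 20*a^3 - 164*a^2 + 8*a + 192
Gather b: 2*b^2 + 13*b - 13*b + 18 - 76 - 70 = 2*b^2 - 128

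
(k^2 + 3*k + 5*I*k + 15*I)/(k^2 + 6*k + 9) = (k + 5*I)/(k + 3)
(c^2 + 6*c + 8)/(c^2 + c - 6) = (c^2 + 6*c + 8)/(c^2 + c - 6)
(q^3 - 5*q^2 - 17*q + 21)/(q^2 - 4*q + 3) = (q^2 - 4*q - 21)/(q - 3)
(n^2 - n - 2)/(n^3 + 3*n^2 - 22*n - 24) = (n - 2)/(n^2 + 2*n - 24)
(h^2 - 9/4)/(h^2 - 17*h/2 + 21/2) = (h + 3/2)/(h - 7)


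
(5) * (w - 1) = 5*w - 5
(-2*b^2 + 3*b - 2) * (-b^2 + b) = 2*b^4 - 5*b^3 + 5*b^2 - 2*b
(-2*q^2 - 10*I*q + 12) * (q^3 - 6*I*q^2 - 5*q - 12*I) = -2*q^5 + 2*I*q^4 - 38*q^3 + 2*I*q^2 - 180*q - 144*I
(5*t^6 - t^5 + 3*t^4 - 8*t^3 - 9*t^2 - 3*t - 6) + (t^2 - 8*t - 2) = 5*t^6 - t^5 + 3*t^4 - 8*t^3 - 8*t^2 - 11*t - 8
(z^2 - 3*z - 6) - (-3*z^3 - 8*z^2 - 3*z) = 3*z^3 + 9*z^2 - 6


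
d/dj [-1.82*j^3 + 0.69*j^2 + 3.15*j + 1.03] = -5.46*j^2 + 1.38*j + 3.15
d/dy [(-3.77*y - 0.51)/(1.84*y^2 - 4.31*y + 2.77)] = (6.9368*y^2 + 1.8768*y - 12.641)/(3.3856*y^4 - 15.8608*y^3 + 28.7697*y^2 - 23.8774*y + 7.6729)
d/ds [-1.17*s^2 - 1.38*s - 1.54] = -2.34*s - 1.38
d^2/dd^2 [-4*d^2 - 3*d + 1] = -8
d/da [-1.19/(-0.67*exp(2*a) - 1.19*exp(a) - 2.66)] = (-1.5946*exp(a) - 1.4161)*exp(a)/(0.67*exp(2*a) + 1.19*exp(a) + 2.66)^2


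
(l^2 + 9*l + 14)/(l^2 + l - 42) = (l + 2)/(l - 6)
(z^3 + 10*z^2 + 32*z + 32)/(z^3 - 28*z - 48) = (z + 4)/(z - 6)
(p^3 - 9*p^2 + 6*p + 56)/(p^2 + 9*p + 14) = (p^2 - 11*p + 28)/(p + 7)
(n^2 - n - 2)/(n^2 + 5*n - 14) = (n + 1)/(n + 7)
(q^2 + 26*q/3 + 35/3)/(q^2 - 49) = (q + 5/3)/(q - 7)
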